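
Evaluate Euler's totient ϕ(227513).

Prime factorization: 227513 = 11 * 13 * 37 * 43.
φ(227513) = 227513 · (1 − 1/11) · (1 − 1/13) · (1 − 1/37) · (1 − 1/43)
       = 227513 · 181440/227513 = 181440.

181440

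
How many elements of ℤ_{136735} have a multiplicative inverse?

98560

136735 = 5 · 23 · 29 · 41.
φ(136735) = 136735 · (1 − 1/5) · (1 − 1/23) · (1 − 1/29) · (1 − 1/41)
       = 136735 · 98560/136735 = 98560.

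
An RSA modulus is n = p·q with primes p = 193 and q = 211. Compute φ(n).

40320

For distinct primes, φ(pq) = (p−1)(q−1) = 192 × 210 = 40320.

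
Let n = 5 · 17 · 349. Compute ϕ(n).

22272

φ(29665) = 29665 · (1 − 1/5) · (1 − 1/17) · (1 − 1/349)
       = 29665 · 22272/29665 = 22272.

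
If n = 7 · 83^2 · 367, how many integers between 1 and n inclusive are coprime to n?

φ(7) = 7 − 1 = 6.
φ(83^2) = 83^2 − 83^1 = 6889 − 83 = 6806.
φ(367) = 367 − 1 = 366.
Multiply: 6 · 6806 · 366 = 14945976.

14945976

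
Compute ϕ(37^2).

φ(37^2) = 37^1·(37−1) = 37·36 = 1332.

1332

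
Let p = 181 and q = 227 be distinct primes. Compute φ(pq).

40680

For distinct primes, φ(pq) = (p−1)(q−1) = 180 × 226 = 40680.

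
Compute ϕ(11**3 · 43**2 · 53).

φ(130434007) = 130434007 · (1 − 1/11) · (1 − 1/43) · (1 − 1/53)
       = 130434007 · 21840/25069 = 113633520.

113633520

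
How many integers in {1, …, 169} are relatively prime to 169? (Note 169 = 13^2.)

156

φ(169) = 169 · (1 − 1/13)
       = 169 · 12/13 = 156.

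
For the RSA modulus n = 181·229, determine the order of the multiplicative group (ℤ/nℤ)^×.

41040

φ(181) = 181 − 1 = 180.
φ(229) = 229 − 1 = 228.
Multiply: 180 · 228 = 41040.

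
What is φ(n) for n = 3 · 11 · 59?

φ(1947) = 1947 · (1 − 1/3) · (1 − 1/11) · (1 − 1/59)
       = 1947 · 1160/1947 = 1160.

1160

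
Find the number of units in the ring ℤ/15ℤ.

First factor: 15 = 3 * 5.
φ(3) = 3 − 1 = 2.
φ(5) = 5 − 1 = 4.
φ(15) = 2 × 4 = 8.

8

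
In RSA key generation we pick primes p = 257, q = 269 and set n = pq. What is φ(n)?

68608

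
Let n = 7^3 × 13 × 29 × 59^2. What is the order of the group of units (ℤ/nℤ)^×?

338038848

φ(7^3) = 7^2·(7−1) = 49·6 = 294.
φ(13) = 13 − 1 = 12.
φ(29) = 29 − 1 = 28.
φ(59^2) = 59^1·(59−1) = 59·58 = 3422.
φ(450131591) = 294 × 12 × 28 × 3422 = 338038848.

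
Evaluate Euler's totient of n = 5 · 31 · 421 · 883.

φ(57620165) = 57620165 · (1 − 1/5) · (1 − 1/31) · (1 − 1/421) · (1 − 1/883)
       = 57620165 · 44452800/57620165 = 44452800.

44452800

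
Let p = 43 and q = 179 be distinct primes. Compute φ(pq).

7476

φ(n) = (p − 1)(q − 1) = (43−1)(179−1) = 42·178 = 7476.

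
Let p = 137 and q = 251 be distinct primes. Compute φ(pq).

34000

φ(137) = 137 − 1 = 136.
φ(251) = 251 − 1 = 250.
Multiply: 136 · 250 = 34000.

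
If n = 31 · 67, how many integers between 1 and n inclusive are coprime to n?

1980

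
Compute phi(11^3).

φ(1331) = 1331 · (1 − 1/11)
       = 1331 · 10/11 = 1210.

1210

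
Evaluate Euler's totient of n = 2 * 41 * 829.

33120

φ(2) = 2 − 1 = 1.
φ(41) = 41 − 1 = 40.
φ(829) = 829 − 1 = 828.
Multiply: 1 · 40 · 828 = 33120.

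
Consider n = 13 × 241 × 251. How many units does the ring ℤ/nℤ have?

720000

φ(786383) = 786383 · (1 − 1/13) · (1 − 1/241) · (1 − 1/251)
       = 786383 · 720000/786383 = 720000.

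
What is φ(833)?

672

Factor 833: 833 = 7**2 · 17.
φ(833) = 833 · (1 − 1/7) · (1 − 1/17)
       = 833 · 96/119 = 672.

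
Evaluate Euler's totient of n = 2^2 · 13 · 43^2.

φ(96148) = 96148 · (1 − 1/2) · (1 − 1/13) · (1 − 1/43)
       = 96148 · 504/1118 = 43344.

43344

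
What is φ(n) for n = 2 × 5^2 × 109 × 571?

1231200

φ(3111950) = 3111950 · (1 − 1/2) · (1 − 1/5) · (1 − 1/109) · (1 − 1/571)
       = 3111950 · 246240/622390 = 1231200.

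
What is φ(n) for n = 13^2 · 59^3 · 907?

28535455728

φ(13^2) = 13^1·(13−1) = 13·12 = 156.
φ(59^3) = 59^3 − 59^2 = 205379 − 3481 = 201898.
φ(907) = 907 − 1 = 906.
φ(31481109257) = 156 × 201898 × 906 = 28535455728.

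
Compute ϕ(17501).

15120

17501 = 11 * 37 * 43.
φ(17501) = 17501 · (1 − 1/11) · (1 − 1/37) · (1 − 1/43)
       = 17501 · 15120/17501 = 15120.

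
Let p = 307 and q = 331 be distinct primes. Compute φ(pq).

100980

φ(101617) = 101617 · (1 − 1/307) · (1 − 1/331)
       = 101617 · 100980/101617 = 100980.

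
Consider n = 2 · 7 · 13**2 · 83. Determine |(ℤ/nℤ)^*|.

φ(2) = 2 − 1 = 1.
φ(7) = 7 − 1 = 6.
φ(13^2) = 13^1·(13−1) = 13·12 = 156.
φ(83) = 83 − 1 = 82.
Since φ is multiplicative, φ(196378) = 1 · 6 · 156 · 82 = 76752.

76752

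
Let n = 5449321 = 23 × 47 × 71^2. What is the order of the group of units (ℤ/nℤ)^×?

φ(23) = 23 − 1 = 22.
φ(47) = 47 − 1 = 46.
φ(71^2) = 71^1·(71−1) = 71·70 = 4970.
Multiply: 22 · 46 · 4970 = 5029640.

5029640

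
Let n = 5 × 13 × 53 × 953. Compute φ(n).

2376192

φ(5) = 5 − 1 = 4.
φ(13) = 13 − 1 = 12.
φ(53) = 53 − 1 = 52.
φ(953) = 953 − 1 = 952.
Since φ is multiplicative, φ(3283085) = 4 · 12 · 52 · 952 = 2376192.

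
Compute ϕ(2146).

Prime factorization: 2146 = 2 × 29 × 37.
φ(2146) = 2146 · (1 − 1/2) · (1 − 1/29) · (1 − 1/37)
       = 2146 · 1008/2146 = 1008.

1008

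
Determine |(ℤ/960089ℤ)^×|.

Factor 960089: 960089 = 13**3 × 19 × 23.
φ(960089) = 960089 · (1 − 1/13) · (1 − 1/19) · (1 − 1/23)
       = 960089 · 4752/5681 = 803088.

803088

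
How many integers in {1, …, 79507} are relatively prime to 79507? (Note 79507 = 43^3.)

77658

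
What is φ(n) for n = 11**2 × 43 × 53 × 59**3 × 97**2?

φ(532879727982349) = 532879727982349 · (1 − 1/11) · (1 − 1/43) · (1 − 1/53) · (1 − 1/59) · (1 − 1/97)
       = 532879727982349 · 121605120/143469887 = 451669020042240.

451669020042240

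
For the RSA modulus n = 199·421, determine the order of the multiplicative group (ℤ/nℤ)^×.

83160

φ(199) = 199 − 1 = 198.
φ(421) = 421 − 1 = 420.
φ(83779) = 198 × 420 = 83160.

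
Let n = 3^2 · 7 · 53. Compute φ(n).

φ(3^2) = 3^1·(3−1) = 3·2 = 6.
φ(7) = 7 − 1 = 6.
φ(53) = 53 − 1 = 52.
Multiply: 6 · 6 · 52 = 1872.

1872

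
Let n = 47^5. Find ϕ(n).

224465326

φ(47^5) = 47^5 − 47^4 = 229345007 − 4879681 = 224465326.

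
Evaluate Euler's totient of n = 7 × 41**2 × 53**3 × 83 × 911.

107252006534400

φ(7) = 7 − 1 = 6.
φ(41^2) = 41^1·(41−1) = 41·40 = 1640.
φ(53^3) = 53^2·(53−1) = 2809·52 = 146068.
φ(83) = 83 − 1 = 82.
φ(911) = 911 − 1 = 910.
φ(132461549683967) = 6 × 1640 × 146068 × 82 × 910 = 107252006534400.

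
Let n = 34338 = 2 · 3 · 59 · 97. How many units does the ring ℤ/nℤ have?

11136

φ(2) = 2 − 1 = 1.
φ(3) = 3 − 1 = 2.
φ(59) = 59 − 1 = 58.
φ(97) = 97 − 1 = 96.
Multiply: 1 · 2 · 58 · 96 = 11136.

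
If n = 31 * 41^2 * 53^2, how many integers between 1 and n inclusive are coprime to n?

135595200

φ(31) = 31 − 1 = 30.
φ(41^2) = 41^2 − 41^1 = 1681 − 41 = 1640.
φ(53^2) = 53^1·(53−1) = 53·52 = 2756.
φ(146379799) = 30 × 1640 × 2756 = 135595200.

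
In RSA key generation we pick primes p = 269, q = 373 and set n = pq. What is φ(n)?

φ(n) = (p − 1)(q − 1) = (269−1)(373−1) = 268·372 = 99696.

99696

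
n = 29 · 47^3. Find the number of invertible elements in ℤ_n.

2845192

φ(3010867) = 3010867 · (1 − 1/29) · (1 − 1/47)
       = 3010867 · 1288/1363 = 2845192.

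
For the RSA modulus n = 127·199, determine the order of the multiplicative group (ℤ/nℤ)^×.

24948

φ(n) = (p − 1)(q − 1) = (127−1)(199−1) = 126·198 = 24948.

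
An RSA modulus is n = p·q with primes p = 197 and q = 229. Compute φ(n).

44688

φ(45113) = 45113 · (1 − 1/197) · (1 − 1/229)
       = 45113 · 44688/45113 = 44688.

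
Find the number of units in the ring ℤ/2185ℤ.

Prime factorization: 2185 = 5 * 19 * 23.
φ(2185) = 2185 · (1 − 1/5) · (1 − 1/19) · (1 − 1/23)
       = 2185 · 1584/2185 = 1584.

1584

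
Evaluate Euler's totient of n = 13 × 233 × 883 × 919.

φ(13) = 13 − 1 = 12.
φ(233) = 233 − 1 = 232.
φ(883) = 883 − 1 = 882.
φ(919) = 919 − 1 = 918.
Since φ is multiplicative, φ(2457963833) = 12 · 232 · 882 · 918 = 2254137984.

2254137984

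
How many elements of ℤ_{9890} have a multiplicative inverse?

3696

Prime factorization: 9890 = 2 · 5 · 23 · 43.
φ(2) = 2 − 1 = 1.
φ(5) = 5 − 1 = 4.
φ(23) = 23 − 1 = 22.
φ(43) = 43 − 1 = 42.
Since φ is multiplicative, φ(9890) = 1 · 4 · 22 · 42 = 3696.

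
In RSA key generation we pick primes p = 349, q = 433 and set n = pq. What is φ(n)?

150336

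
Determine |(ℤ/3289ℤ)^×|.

2640

Factor 3289: 3289 = 11 × 13 × 23.
φ(3289) = 3289 · (1 − 1/11) · (1 − 1/13) · (1 − 1/23)
       = 3289 · 2640/3289 = 2640.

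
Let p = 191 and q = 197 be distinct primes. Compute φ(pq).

37240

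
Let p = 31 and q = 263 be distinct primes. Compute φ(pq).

7860

φ(pq) = (p−1)(q−1) = 30 · 262 = 7860.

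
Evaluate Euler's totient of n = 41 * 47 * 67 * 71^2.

φ(650838469) = 650838469 · (1 − 1/41) · (1 − 1/47) · (1 − 1/67) · (1 − 1/71)
       = 650838469 · 8500800/9166739 = 603556800.

603556800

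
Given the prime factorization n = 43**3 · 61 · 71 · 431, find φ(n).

φ(148412616127) = 148412616127 · (1 − 1/43) · (1 − 1/61) · (1 − 1/71) · (1 − 1/431)
       = 148412616127 · 75852000/80266423 = 140250348000.

140250348000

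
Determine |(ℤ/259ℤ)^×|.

259 = 7 · 37.
φ(7) = 7 − 1 = 6.
φ(37) = 37 − 1 = 36.
φ(259) = 6 × 36 = 216.

216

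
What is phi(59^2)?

3422

φ(59^2) = 59^2 − 59^1 = 3481 − 59 = 3422.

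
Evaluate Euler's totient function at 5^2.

φ(25) = 25 · (1 − 1/5)
       = 25 · 4/5 = 20.

20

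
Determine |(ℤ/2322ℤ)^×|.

756

Prime factorization: 2322 = 2 × 3**3 × 43.
φ(2) = 2 − 1 = 1.
φ(3^3) = 3^2·(3−1) = 9·2 = 18.
φ(43) = 43 − 1 = 42.
Since φ is multiplicative, φ(2322) = 1 · 18 · 42 = 756.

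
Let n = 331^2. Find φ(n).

109230

φ(109561) = 109561 · (1 − 1/331)
       = 109561 · 330/331 = 109230.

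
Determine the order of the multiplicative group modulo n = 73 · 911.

φ(66503) = 66503 · (1 − 1/73) · (1 − 1/911)
       = 66503 · 65520/66503 = 65520.

65520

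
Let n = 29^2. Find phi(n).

812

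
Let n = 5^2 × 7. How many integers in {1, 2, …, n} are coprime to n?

120

φ(175) = 175 · (1 − 1/5) · (1 − 1/7)
       = 175 · 24/35 = 120.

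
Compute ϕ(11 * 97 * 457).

φ(11) = 11 − 1 = 10.
φ(97) = 97 − 1 = 96.
φ(457) = 457 − 1 = 456.
φ(487619) = 10 × 96 × 456 = 437760.

437760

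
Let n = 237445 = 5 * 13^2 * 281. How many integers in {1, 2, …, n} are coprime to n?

174720

φ(5) = 5 − 1 = 4.
φ(13^2) = 13^2 − 13^1 = 169 − 13 = 156.
φ(281) = 281 − 1 = 280.
φ(237445) = 4 × 156 × 280 = 174720.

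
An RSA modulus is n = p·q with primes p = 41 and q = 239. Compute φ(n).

9520

φ(9799) = 9799 · (1 − 1/41) · (1 − 1/239)
       = 9799 · 9520/9799 = 9520.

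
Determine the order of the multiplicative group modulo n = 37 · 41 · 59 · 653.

54455040

φ(37) = 37 − 1 = 36.
φ(41) = 41 − 1 = 40.
φ(59) = 59 − 1 = 58.
φ(653) = 653 − 1 = 652.
φ(58445459) = 36 × 40 × 58 × 652 = 54455040.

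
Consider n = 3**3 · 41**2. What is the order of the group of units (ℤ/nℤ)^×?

29520

φ(3^3) = 3^2·(3−1) = 9·2 = 18.
φ(41^2) = 41^2 − 41^1 = 1681 − 41 = 1640.
Since φ is multiplicative, φ(45387) = 18 · 1640 = 29520.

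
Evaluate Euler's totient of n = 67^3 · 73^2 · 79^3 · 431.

φ(340587474609188843) = 340587474609188843 · (1 − 1/67) · (1 − 1/73) · (1 − 1/79) · (1 − 1/431)
       = 340587474609188843 · 159382080/166533659 = 325961372920772160.

325961372920772160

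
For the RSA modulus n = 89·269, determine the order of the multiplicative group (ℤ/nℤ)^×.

φ(n) = (p − 1)(q − 1) = (89−1)(269−1) = 88·268 = 23584.

23584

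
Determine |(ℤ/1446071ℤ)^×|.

1140480

Factor 1446071: 1446071 = 11^2 * 17 * 19 * 37.
φ(1446071) = 1446071 · (1 − 1/11) · (1 − 1/17) · (1 − 1/19) · (1 − 1/37)
       = 1446071 · 103680/131461 = 1140480.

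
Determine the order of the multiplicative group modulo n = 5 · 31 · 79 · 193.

1797120

φ(5) = 5 − 1 = 4.
φ(31) = 31 − 1 = 30.
φ(79) = 79 − 1 = 78.
φ(193) = 193 − 1 = 192.
Since φ is multiplicative, φ(2363285) = 4 · 30 · 78 · 192 = 1797120.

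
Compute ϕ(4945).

3696

First factor: 4945 = 5 × 23 × 43.
φ(5) = 5 − 1 = 4.
φ(23) = 23 − 1 = 22.
φ(43) = 43 − 1 = 42.
φ(4945) = 4 × 22 × 42 = 3696.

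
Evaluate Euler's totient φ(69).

44

69 = 3 * 23.
φ(69) = 69 · (1 − 1/3) · (1 − 1/23)
       = 69 · 44/69 = 44.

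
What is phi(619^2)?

382542

φ(383161) = 383161 · (1 − 1/619)
       = 383161 · 618/619 = 382542.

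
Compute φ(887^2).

φ(887^2) = 887^2 − 887^1 = 786769 − 887 = 785882.

785882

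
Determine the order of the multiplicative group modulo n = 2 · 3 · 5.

φ(30) = 30 · (1 − 1/2) · (1 − 1/3) · (1 − 1/5)
       = 30 · 8/30 = 8.

8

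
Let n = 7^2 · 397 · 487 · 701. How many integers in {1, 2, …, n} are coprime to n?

5658206400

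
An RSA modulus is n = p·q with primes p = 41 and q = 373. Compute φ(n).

φ(15293) = 15293 · (1 − 1/41) · (1 − 1/373)
       = 15293 · 14880/15293 = 14880.

14880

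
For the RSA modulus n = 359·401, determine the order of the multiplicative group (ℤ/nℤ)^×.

φ(pq) = (p−1)(q−1) = 358 · 400 = 143200.

143200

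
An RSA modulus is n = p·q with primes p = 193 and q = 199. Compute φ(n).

φ(38407) = 38407 · (1 − 1/193) · (1 − 1/199)
       = 38407 · 38016/38407 = 38016.

38016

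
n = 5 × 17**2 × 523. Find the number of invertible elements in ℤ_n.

φ(5) = 5 − 1 = 4.
φ(17^2) = 17^1·(17−1) = 17·16 = 272.
φ(523) = 523 − 1 = 522.
Since φ is multiplicative, φ(755735) = 4 · 272 · 522 = 567936.

567936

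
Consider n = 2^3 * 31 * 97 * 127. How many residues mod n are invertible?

φ(3055112) = 3055112 · (1 − 1/2) · (1 − 1/31) · (1 − 1/97) · (1 − 1/127)
       = 3055112 · 362880/763778 = 1451520.

1451520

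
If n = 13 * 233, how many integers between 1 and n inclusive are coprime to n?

φ(13) = 13 − 1 = 12.
φ(233) = 233 − 1 = 232.
Since φ is multiplicative, φ(3029) = 12 · 232 = 2784.

2784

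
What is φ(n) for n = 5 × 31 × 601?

72000

φ(93155) = 93155 · (1 − 1/5) · (1 − 1/31) · (1 − 1/601)
       = 93155 · 72000/93155 = 72000.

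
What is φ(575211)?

Factor 575211: 575211 = 3 × 7**3 × 13 × 43.
φ(3) = 3 − 1 = 2.
φ(7^3) = 7^2·(7−1) = 49·6 = 294.
φ(13) = 13 − 1 = 12.
φ(43) = 43 − 1 = 42.
Since φ is multiplicative, φ(575211) = 2 · 294 · 12 · 42 = 296352.

296352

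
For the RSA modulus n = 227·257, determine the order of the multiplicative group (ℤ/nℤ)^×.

φ(58339) = 58339 · (1 − 1/227) · (1 − 1/257)
       = 58339 · 57856/58339 = 57856.

57856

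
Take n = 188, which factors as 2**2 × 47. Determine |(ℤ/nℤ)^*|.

φ(188) = 188 · (1 − 1/2) · (1 − 1/47)
       = 188 · 46/94 = 92.

92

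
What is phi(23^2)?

φ(529) = 529 · (1 − 1/23)
       = 529 · 22/23 = 506.

506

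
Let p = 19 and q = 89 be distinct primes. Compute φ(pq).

φ(n) = (p − 1)(q − 1) = (19−1)(89−1) = 18·88 = 1584.

1584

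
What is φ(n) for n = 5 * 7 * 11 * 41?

φ(5) = 5 − 1 = 4.
φ(7) = 7 − 1 = 6.
φ(11) = 11 − 1 = 10.
φ(41) = 41 − 1 = 40.
φ(15785) = 4 × 6 × 10 × 40 = 9600.

9600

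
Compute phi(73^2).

φ(5329) = 5329 · (1 − 1/73)
       = 5329 · 72/73 = 5256.

5256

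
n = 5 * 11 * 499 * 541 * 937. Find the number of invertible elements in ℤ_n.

φ(13912337065) = 13912337065 · (1 − 1/5) · (1 − 1/11) · (1 − 1/499) · (1 − 1/541) · (1 − 1/937)
       = 13912337065 · 10068364800/13912337065 = 10068364800.

10068364800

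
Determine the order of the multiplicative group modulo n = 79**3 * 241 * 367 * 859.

36688368562560

φ(79^3) = 79^2·(79−1) = 6241·78 = 486798.
φ(241) = 241 − 1 = 240.
φ(367) = 367 − 1 = 366.
φ(859) = 859 − 1 = 858.
φ(37459117751947) = 486798 × 240 × 366 × 858 = 36688368562560.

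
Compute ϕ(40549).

First factor: 40549 = 23 * 41 * 43.
φ(40549) = 40549 · (1 − 1/23) · (1 − 1/41) · (1 − 1/43)
       = 40549 · 36960/40549 = 36960.

36960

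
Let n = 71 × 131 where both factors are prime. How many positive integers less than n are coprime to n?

9100

For distinct primes, φ(pq) = (p−1)(q−1) = 70 × 130 = 9100.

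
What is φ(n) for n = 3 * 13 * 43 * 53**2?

φ(3) = 3 − 1 = 2.
φ(13) = 13 − 1 = 12.
φ(43) = 43 − 1 = 42.
φ(53^2) = 53^2 − 53^1 = 2809 − 53 = 2756.
φ(4710693) = 2 × 12 × 42 × 2756 = 2778048.

2778048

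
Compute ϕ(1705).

1200

1705 = 5 × 11 × 31.
φ(5) = 5 − 1 = 4.
φ(11) = 11 − 1 = 10.
φ(31) = 31 − 1 = 30.
φ(1705) = 4 × 10 × 30 = 1200.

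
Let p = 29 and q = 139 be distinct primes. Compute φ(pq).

3864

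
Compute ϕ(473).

420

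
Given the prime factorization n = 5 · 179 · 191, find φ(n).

135280

φ(170945) = 170945 · (1 − 1/5) · (1 − 1/179) · (1 − 1/191)
       = 170945 · 135280/170945 = 135280.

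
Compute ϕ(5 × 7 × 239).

5712

φ(5) = 5 − 1 = 4.
φ(7) = 7 − 1 = 6.
φ(239) = 239 − 1 = 238.
Since φ is multiplicative, φ(8365) = 4 · 6 · 238 = 5712.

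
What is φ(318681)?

Prime factorization: 318681 = 3**3 × 11 × 29 × 37.
φ(3^3) = 3^3 − 3^2 = 27 − 9 = 18.
φ(11) = 11 − 1 = 10.
φ(29) = 29 − 1 = 28.
φ(37) = 37 − 1 = 36.
φ(318681) = 18 × 10 × 28 × 36 = 181440.

181440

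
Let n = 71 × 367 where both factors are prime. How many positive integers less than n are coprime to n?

φ(n) = (p − 1)(q − 1) = (71−1)(367−1) = 70·366 = 25620.

25620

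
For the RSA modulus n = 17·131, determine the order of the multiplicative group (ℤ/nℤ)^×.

φ(n) = (p − 1)(q − 1) = (17−1)(131−1) = 16·130 = 2080.

2080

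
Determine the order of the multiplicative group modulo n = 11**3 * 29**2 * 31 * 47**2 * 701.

44608373040000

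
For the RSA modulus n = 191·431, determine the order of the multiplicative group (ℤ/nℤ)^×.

φ(pq) = (p−1)(q−1) = 190 · 430 = 81700.

81700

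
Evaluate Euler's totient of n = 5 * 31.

φ(155) = 155 · (1 − 1/5) · (1 − 1/31)
       = 155 · 120/155 = 120.

120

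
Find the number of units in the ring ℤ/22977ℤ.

Prime factorization: 22977 = 3^3 · 23 · 37.
φ(3^3) = 3^2·(3−1) = 9·2 = 18.
φ(23) = 23 − 1 = 22.
φ(37) = 37 − 1 = 36.
Since φ is multiplicative, φ(22977) = 18 · 22 · 36 = 14256.

14256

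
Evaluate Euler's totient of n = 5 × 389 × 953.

1477504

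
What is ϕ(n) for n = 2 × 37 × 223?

7992

φ(16502) = 16502 · (1 − 1/2) · (1 − 1/37) · (1 − 1/223)
       = 16502 · 7992/16502 = 7992.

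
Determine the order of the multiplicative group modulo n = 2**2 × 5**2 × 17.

φ(2^2) = 2^1·(2−1) = 2·1 = 2.
φ(5^2) = 5^1·(5−1) = 5·4 = 20.
φ(17) = 17 − 1 = 16.
Multiply: 2 · 20 · 16 = 640.

640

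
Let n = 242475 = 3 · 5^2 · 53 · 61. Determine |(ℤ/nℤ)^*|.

φ(242475) = 242475 · (1 − 1/3) · (1 − 1/5) · (1 − 1/53) · (1 − 1/61)
       = 242475 · 24960/48495 = 124800.

124800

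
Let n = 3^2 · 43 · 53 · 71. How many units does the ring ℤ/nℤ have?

φ(1456281) = 1456281 · (1 − 1/3) · (1 − 1/43) · (1 − 1/53) · (1 − 1/71)
       = 1456281 · 305760/485427 = 917280.

917280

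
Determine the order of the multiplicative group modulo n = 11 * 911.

9100

φ(11) = 11 − 1 = 10.
φ(911) = 911 − 1 = 910.
Multiply: 10 · 910 = 9100.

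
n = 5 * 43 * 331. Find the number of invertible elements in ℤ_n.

55440

φ(5) = 5 − 1 = 4.
φ(43) = 43 − 1 = 42.
φ(331) = 331 − 1 = 330.
φ(71165) = 4 × 42 × 330 = 55440.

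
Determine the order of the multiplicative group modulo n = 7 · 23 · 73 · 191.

1805760

φ(2244823) = 2244823 · (1 − 1/7) · (1 − 1/23) · (1 − 1/73) · (1 − 1/191)
       = 2244823 · 1805760/2244823 = 1805760.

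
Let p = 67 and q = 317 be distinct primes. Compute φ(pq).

20856

For distinct primes, φ(pq) = (p−1)(q−1) = 66 × 316 = 20856.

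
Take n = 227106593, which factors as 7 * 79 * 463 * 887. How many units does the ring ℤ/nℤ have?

φ(227106593) = 227106593 · (1 − 1/7) · (1 − 1/79) · (1 − 1/463) · (1 − 1/887)
       = 227106593 · 191567376/227106593 = 191567376.

191567376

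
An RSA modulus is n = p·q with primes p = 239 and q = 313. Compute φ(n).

74256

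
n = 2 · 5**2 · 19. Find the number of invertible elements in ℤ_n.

φ(950) = 950 · (1 − 1/2) · (1 − 1/5) · (1 − 1/19)
       = 950 · 72/190 = 360.

360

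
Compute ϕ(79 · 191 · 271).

4001400

φ(4089119) = 4089119 · (1 − 1/79) · (1 − 1/191) · (1 − 1/271)
       = 4089119 · 4001400/4089119 = 4001400.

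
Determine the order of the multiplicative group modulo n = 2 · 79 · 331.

25740

φ(2) = 2 − 1 = 1.
φ(79) = 79 − 1 = 78.
φ(331) = 331 − 1 = 330.
φ(52298) = 1 × 78 × 330 = 25740.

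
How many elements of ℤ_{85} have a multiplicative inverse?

64

85 = 5 * 17.
φ(85) = 85 · (1 − 1/5) · (1 − 1/17)
       = 85 · 64/85 = 64.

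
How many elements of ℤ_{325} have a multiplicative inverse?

Factor 325: 325 = 5^2 · 13.
φ(5^2) = 5^2 − 5^1 = 25 − 5 = 20.
φ(13) = 13 − 1 = 12.
Multiply: 20 · 12 = 240.

240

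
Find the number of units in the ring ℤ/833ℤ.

672

Prime factorization: 833 = 7^2 × 17.
φ(7^2) = 7^1·(7−1) = 7·6 = 42.
φ(17) = 17 − 1 = 16.
φ(833) = 42 × 16 = 672.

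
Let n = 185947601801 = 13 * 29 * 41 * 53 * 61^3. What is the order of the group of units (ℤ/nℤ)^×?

156031948800

φ(13) = 13 − 1 = 12.
φ(29) = 29 − 1 = 28.
φ(41) = 41 − 1 = 40.
φ(53) = 53 − 1 = 52.
φ(61^3) = 61^3 − 61^2 = 226981 − 3721 = 223260.
Multiply: 12 · 28 · 40 · 52 · 223260 = 156031948800.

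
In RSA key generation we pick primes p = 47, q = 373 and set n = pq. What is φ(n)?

17112

φ(47) = 47 − 1 = 46.
φ(373) = 373 − 1 = 372.
φ(17531) = 46 × 372 = 17112.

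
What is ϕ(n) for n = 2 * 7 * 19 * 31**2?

φ(255626) = 255626 · (1 − 1/2) · (1 − 1/7) · (1 − 1/19) · (1 − 1/31)
       = 255626 · 3240/8246 = 100440.

100440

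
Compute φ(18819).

18819 = 3^3 × 17 × 41.
φ(3^3) = 3^3 − 3^2 = 27 − 9 = 18.
φ(17) = 17 − 1 = 16.
φ(41) = 41 − 1 = 40.
φ(18819) = 18 × 16 × 40 = 11520.

11520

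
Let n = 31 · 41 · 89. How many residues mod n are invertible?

105600

φ(31) = 31 − 1 = 30.
φ(41) = 41 − 1 = 40.
φ(89) = 89 − 1 = 88.
Multiply: 30 · 40 · 88 = 105600.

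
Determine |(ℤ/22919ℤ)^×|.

22919 = 13 × 41 × 43.
φ(22919) = 22919 · (1 − 1/13) · (1 − 1/41) · (1 − 1/43)
       = 22919 · 20160/22919 = 20160.

20160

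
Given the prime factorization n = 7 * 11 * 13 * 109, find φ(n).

77760

φ(7) = 7 − 1 = 6.
φ(11) = 11 − 1 = 10.
φ(13) = 13 − 1 = 12.
φ(109) = 109 − 1 = 108.
φ(109109) = 6 × 10 × 12 × 108 = 77760.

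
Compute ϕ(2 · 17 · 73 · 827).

φ(2) = 2 − 1 = 1.
φ(17) = 17 − 1 = 16.
φ(73) = 73 − 1 = 72.
φ(827) = 827 − 1 = 826.
Multiply: 1 · 16 · 72 · 826 = 951552.

951552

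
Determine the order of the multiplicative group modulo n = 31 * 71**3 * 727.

7685508600

φ(31) = 31 − 1 = 30.
φ(71^3) = 71^3 − 71^2 = 357911 − 5041 = 352870.
φ(727) = 727 − 1 = 726.
Since φ is multiplicative, φ(8066240207) = 30 · 352870 · 726 = 7685508600.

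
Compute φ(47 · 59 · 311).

827080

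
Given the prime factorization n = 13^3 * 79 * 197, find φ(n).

φ(13^3) = 13^3 − 13^2 = 2197 − 169 = 2028.
φ(79) = 79 − 1 = 78.
φ(197) = 197 − 1 = 196.
Since φ is multiplicative, φ(34191911) = 2028 · 78 · 196 = 31004064.

31004064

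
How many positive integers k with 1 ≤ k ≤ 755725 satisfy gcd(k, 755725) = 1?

Factor 755725: 755725 = 5^2 · 19 · 37 · 43.
φ(755725) = 755725 · (1 − 1/5) · (1 − 1/19) · (1 − 1/37) · (1 − 1/43)
       = 755725 · 108864/151145 = 544320.

544320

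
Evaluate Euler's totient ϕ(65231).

Factor 65231: 65231 = 37 * 41 * 43.
φ(37) = 37 − 1 = 36.
φ(41) = 41 − 1 = 40.
φ(43) = 43 − 1 = 42.
Multiply: 36 · 40 · 42 = 60480.

60480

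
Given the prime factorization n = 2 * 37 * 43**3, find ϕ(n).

2795688

φ(5883518) = 5883518 · (1 − 1/2) · (1 − 1/37) · (1 − 1/43)
       = 5883518 · 1512/3182 = 2795688.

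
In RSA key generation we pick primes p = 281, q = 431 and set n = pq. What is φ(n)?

φ(n) = (p − 1)(q − 1) = (281−1)(431−1) = 280·430 = 120400.

120400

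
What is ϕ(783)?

Factor 783: 783 = 3**3 · 29.
φ(3^3) = 3^3 − 3^2 = 27 − 9 = 18.
φ(29) = 29 − 1 = 28.
Since φ is multiplicative, φ(783) = 18 · 28 = 504.

504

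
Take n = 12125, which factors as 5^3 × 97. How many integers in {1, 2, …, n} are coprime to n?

9600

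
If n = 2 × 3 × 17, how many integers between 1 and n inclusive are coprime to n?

32

φ(2) = 2 − 1 = 1.
φ(3) = 3 − 1 = 2.
φ(17) = 17 − 1 = 16.
φ(102) = 1 × 2 × 16 = 32.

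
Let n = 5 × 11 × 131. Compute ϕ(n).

φ(7205) = 7205 · (1 − 1/5) · (1 − 1/11) · (1 − 1/131)
       = 7205 · 5200/7205 = 5200.

5200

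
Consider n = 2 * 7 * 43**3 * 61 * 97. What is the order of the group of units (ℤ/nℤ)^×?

2683860480

φ(2) = 2 − 1 = 1.
φ(7) = 7 − 1 = 6.
φ(43^3) = 43^2·(43−1) = 1849·42 = 77658.
φ(61) = 61 − 1 = 60.
φ(97) = 97 − 1 = 96.
φ(6586200866) = 1 × 6 × 77658 × 60 × 96 = 2683860480.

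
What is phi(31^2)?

φ(961) = 961 · (1 − 1/31)
       = 961 · 30/31 = 930.

930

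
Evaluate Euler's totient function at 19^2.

342

φ(19^2) = 19^1·(19−1) = 19·18 = 342.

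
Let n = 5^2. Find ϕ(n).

φ(5^2) = 5^2 − 5^1 = 25 − 5 = 20.

20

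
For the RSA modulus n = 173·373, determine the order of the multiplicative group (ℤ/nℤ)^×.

63984

For distinct primes, φ(pq) = (p−1)(q−1) = 172 × 372 = 63984.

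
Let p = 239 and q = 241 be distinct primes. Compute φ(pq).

φ(239) = 239 − 1 = 238.
φ(241) = 241 − 1 = 240.
Since φ is multiplicative, φ(57599) = 238 · 240 = 57120.

57120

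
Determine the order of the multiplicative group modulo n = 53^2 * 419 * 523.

601348176

φ(615555833) = 615555833 · (1 − 1/53) · (1 − 1/419) · (1 − 1/523)
       = 615555833 · 11346192/11614261 = 601348176.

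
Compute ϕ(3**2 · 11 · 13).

720

φ(3^2) = 3^2 − 3^1 = 9 − 3 = 6.
φ(11) = 11 − 1 = 10.
φ(13) = 13 − 1 = 12.
Multiply: 6 · 10 · 12 = 720.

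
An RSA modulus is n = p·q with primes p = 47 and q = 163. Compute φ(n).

φ(7661) = 7661 · (1 − 1/47) · (1 − 1/163)
       = 7661 · 7452/7661 = 7452.

7452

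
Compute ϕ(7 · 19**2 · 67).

135432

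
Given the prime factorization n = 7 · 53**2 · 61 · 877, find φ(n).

φ(1051911511) = 1051911511 · (1 − 1/7) · (1 − 1/53) · (1 − 1/61) · (1 − 1/877)
       = 1051911511 · 16398720/19847387 = 869132160.

869132160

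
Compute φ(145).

112

Factor 145: 145 = 5 * 29.
φ(145) = 145 · (1 − 1/5) · (1 − 1/29)
       = 145 · 112/145 = 112.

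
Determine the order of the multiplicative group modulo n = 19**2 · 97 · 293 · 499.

φ(5119730519) = 5119730519 · (1 − 1/19) · (1 − 1/97) · (1 − 1/293) · (1 − 1/499)
       = 5119730519 · 251278848/269459501 = 4774298112.

4774298112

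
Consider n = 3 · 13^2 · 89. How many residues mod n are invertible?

φ(3) = 3 − 1 = 2.
φ(13^2) = 13^1·(13−1) = 13·12 = 156.
φ(89) = 89 − 1 = 88.
Multiply: 2 · 156 · 88 = 27456.

27456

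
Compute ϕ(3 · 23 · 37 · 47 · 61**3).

16267616640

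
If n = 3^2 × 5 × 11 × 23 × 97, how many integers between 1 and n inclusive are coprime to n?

φ(3^2) = 3^2 − 3^1 = 9 − 3 = 6.
φ(5) = 5 − 1 = 4.
φ(11) = 11 − 1 = 10.
φ(23) = 23 − 1 = 22.
φ(97) = 97 − 1 = 96.
Multiply: 6 · 4 · 10 · 22 · 96 = 506880.

506880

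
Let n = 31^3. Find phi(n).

28830

φ(29791) = 29791 · (1 − 1/31)
       = 29791 · 30/31 = 28830.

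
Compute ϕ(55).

Prime factorization: 55 = 5 · 11.
φ(5) = 5 − 1 = 4.
φ(11) = 11 − 1 = 10.
Multiply: 4 · 10 = 40.

40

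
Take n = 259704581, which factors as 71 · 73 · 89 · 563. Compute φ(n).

249258240

φ(259704581) = 259704581 · (1 − 1/71) · (1 − 1/73) · (1 − 1/89) · (1 − 1/563)
       = 259704581 · 249258240/259704581 = 249258240.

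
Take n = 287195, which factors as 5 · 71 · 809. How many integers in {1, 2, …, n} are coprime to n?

226240

φ(5) = 5 − 1 = 4.
φ(71) = 71 − 1 = 70.
φ(809) = 809 − 1 = 808.
Multiply: 4 · 70 · 808 = 226240.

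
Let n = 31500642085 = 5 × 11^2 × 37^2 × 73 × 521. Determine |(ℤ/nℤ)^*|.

21942835200

φ(31500642085) = 31500642085 · (1 − 1/5) · (1 − 1/11) · (1 − 1/37) · (1 − 1/73) · (1 − 1/521)
       = 31500642085 · 53913600/77397155 = 21942835200.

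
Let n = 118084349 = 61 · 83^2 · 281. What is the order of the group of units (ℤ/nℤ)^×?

114340800

φ(61) = 61 − 1 = 60.
φ(83^2) = 83^1·(83−1) = 83·82 = 6806.
φ(281) = 281 − 1 = 280.
Multiply: 60 · 6806 · 280 = 114340800.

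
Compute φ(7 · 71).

φ(497) = 497 · (1 − 1/7) · (1 − 1/71)
       = 497 · 420/497 = 420.

420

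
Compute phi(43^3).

77658

φ(79507) = 79507 · (1 − 1/43)
       = 79507 · 42/43 = 77658.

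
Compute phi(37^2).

φ(1369) = 1369 · (1 − 1/37)
       = 1369 · 36/37 = 1332.

1332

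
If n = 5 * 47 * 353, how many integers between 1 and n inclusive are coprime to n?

64768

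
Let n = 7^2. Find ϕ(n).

42

φ(49) = 49 · (1 − 1/7)
       = 49 · 6/7 = 42.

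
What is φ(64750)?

Prime factorization: 64750 = 2 × 5**3 × 7 × 37.
φ(2) = 2 − 1 = 1.
φ(5^3) = 5^2·(5−1) = 25·4 = 100.
φ(7) = 7 − 1 = 6.
φ(37) = 37 − 1 = 36.
Multiply: 1 · 100 · 6 · 36 = 21600.

21600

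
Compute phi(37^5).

67469796

φ(69343957) = 69343957 · (1 − 1/37)
       = 69343957 · 36/37 = 67469796.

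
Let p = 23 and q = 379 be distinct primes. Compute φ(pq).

8316

φ(8717) = 8717 · (1 − 1/23) · (1 − 1/379)
       = 8717 · 8316/8717 = 8316.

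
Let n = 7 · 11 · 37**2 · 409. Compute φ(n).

φ(7) = 7 − 1 = 6.
φ(11) = 11 − 1 = 10.
φ(37^2) = 37^1·(37−1) = 37·36 = 1332.
φ(409) = 409 − 1 = 408.
φ(43113917) = 6 × 10 × 1332 × 408 = 32607360.

32607360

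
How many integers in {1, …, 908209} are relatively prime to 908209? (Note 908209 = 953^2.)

907256

φ(908209) = 908209 · (1 − 1/953)
       = 908209 · 952/953 = 907256.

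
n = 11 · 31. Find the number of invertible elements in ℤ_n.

φ(341) = 341 · (1 − 1/11) · (1 − 1/31)
       = 341 · 300/341 = 300.

300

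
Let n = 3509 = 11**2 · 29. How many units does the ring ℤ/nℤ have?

φ(3509) = 3509 · (1 − 1/11) · (1 − 1/29)
       = 3509 · 280/319 = 3080.

3080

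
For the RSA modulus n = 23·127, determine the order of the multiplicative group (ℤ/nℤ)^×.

φ(n) = (p − 1)(q − 1) = (23−1)(127−1) = 22·126 = 2772.

2772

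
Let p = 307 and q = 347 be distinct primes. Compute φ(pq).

For distinct primes, φ(pq) = (p−1)(q−1) = 306 × 346 = 105876.

105876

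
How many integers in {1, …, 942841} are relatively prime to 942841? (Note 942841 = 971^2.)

φ(942841) = 942841 · (1 − 1/971)
       = 942841 · 970/971 = 941870.

941870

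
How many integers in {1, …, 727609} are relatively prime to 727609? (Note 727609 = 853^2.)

φ(853^2) = 853^1·(853−1) = 853·852 = 726756.

726756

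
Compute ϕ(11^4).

13310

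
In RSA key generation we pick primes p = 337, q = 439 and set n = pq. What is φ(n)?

φ(pq) = (p−1)(q−1) = 336 · 438 = 147168.

147168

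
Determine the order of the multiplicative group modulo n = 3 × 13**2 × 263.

φ(3) = 3 − 1 = 2.
φ(13^2) = 13^2 − 13^1 = 169 − 13 = 156.
φ(263) = 263 − 1 = 262.
Since φ is multiplicative, φ(133341) = 2 · 156 · 262 = 81744.

81744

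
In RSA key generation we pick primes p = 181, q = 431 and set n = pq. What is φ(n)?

77400

For distinct primes, φ(pq) = (p−1)(q−1) = 180 × 430 = 77400.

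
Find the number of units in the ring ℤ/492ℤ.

Prime factorization: 492 = 2^2 · 3 · 41.
φ(492) = 492 · (1 − 1/2) · (1 − 1/3) · (1 − 1/41)
       = 492 · 80/246 = 160.

160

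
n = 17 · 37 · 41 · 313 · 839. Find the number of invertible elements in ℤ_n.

6023946240

φ(6772371923) = 6772371923 · (1 − 1/17) · (1 − 1/37) · (1 − 1/41) · (1 − 1/313) · (1 − 1/839)
       = 6772371923 · 6023946240/6772371923 = 6023946240.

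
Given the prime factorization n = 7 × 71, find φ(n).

φ(497) = 497 · (1 − 1/7) · (1 − 1/71)
       = 497 · 420/497 = 420.

420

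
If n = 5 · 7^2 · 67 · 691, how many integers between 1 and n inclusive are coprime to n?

7650720

φ(11342765) = 11342765 · (1 − 1/5) · (1 − 1/7) · (1 − 1/67) · (1 − 1/691)
       = 11342765 · 1092960/1620395 = 7650720.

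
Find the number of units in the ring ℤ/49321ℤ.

First factor: 49321 = 31 · 37 · 43.
φ(31) = 31 − 1 = 30.
φ(37) = 37 − 1 = 36.
φ(43) = 43 − 1 = 42.
Since φ is multiplicative, φ(49321) = 30 · 36 · 42 = 45360.

45360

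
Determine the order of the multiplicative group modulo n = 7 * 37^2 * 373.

2973024

φ(7) = 7 − 1 = 6.
φ(37^2) = 37^2 − 37^1 = 1369 − 37 = 1332.
φ(373) = 373 − 1 = 372.
Since φ is multiplicative, φ(3574459) = 6 · 1332 · 372 = 2973024.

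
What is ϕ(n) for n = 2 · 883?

882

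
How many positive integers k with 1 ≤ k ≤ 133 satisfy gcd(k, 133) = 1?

108

Prime factorization: 133 = 7 · 19.
φ(133) = 133 · (1 − 1/7) · (1 − 1/19)
       = 133 · 108/133 = 108.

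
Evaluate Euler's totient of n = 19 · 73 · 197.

φ(273239) = 273239 · (1 − 1/19) · (1 − 1/73) · (1 − 1/197)
       = 273239 · 254016/273239 = 254016.

254016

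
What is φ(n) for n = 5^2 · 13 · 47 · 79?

φ(1206725) = 1206725 · (1 − 1/5) · (1 − 1/13) · (1 − 1/47) · (1 − 1/79)
       = 1206725 · 172224/241345 = 861120.

861120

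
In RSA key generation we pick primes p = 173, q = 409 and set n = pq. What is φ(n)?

70176

φ(70757) = 70757 · (1 − 1/173) · (1 − 1/409)
       = 70757 · 70176/70757 = 70176.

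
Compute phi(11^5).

φ(161051) = 161051 · (1 − 1/11)
       = 161051 · 10/11 = 146410.

146410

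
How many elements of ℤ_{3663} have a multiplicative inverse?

2160

Prime factorization: 3663 = 3^2 × 11 × 37.
φ(3663) = 3663 · (1 − 1/3) · (1 − 1/11) · (1 − 1/37)
       = 3663 · 720/1221 = 2160.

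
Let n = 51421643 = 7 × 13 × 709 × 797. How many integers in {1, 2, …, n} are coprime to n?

φ(51421643) = 51421643 · (1 − 1/7) · (1 − 1/13) · (1 − 1/709) · (1 − 1/797)
       = 51421643 · 40576896/51421643 = 40576896.

40576896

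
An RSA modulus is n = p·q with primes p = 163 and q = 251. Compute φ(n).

40500

φ(40913) = 40913 · (1 − 1/163) · (1 − 1/251)
       = 40913 · 40500/40913 = 40500.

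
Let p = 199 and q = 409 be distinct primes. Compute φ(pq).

80784

For distinct primes, φ(pq) = (p−1)(q−1) = 198 × 408 = 80784.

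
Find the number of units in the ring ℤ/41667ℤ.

24192

Prime factorization: 41667 = 3 · 17 · 19 · 43.
φ(41667) = 41667 · (1 − 1/3) · (1 − 1/17) · (1 − 1/19) · (1 − 1/43)
       = 41667 · 24192/41667 = 24192.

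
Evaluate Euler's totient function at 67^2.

φ(4489) = 4489 · (1 − 1/67)
       = 4489 · 66/67 = 4422.

4422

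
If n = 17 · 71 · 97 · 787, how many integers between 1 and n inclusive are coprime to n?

84510720

φ(17) = 17 − 1 = 16.
φ(71) = 71 − 1 = 70.
φ(97) = 97 − 1 = 96.
φ(787) = 787 − 1 = 786.
Since φ is multiplicative, φ(92141173) = 16 · 70 · 96 · 786 = 84510720.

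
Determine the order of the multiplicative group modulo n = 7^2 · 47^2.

φ(7^2) = 7^2 − 7^1 = 49 − 7 = 42.
φ(47^2) = 47^2 − 47^1 = 2209 − 47 = 2162.
Since φ is multiplicative, φ(108241) = 42 · 2162 = 90804.

90804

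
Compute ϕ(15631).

11760

Factor 15631: 15631 = 7^2 · 11 · 29.
φ(15631) = 15631 · (1 − 1/7) · (1 − 1/11) · (1 − 1/29)
       = 15631 · 1680/2233 = 11760.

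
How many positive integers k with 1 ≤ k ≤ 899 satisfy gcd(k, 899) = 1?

840

899 = 29 · 31.
φ(899) = 899 · (1 − 1/29) · (1 − 1/31)
       = 899 · 840/899 = 840.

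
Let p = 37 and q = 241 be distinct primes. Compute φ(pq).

8640

For distinct primes, φ(pq) = (p−1)(q−1) = 36 × 240 = 8640.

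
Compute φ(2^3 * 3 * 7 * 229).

10944

φ(2^3) = 2^3 − 2^2 = 8 − 4 = 4.
φ(3) = 3 − 1 = 2.
φ(7) = 7 − 1 = 6.
φ(229) = 229 − 1 = 228.
Multiply: 4 · 2 · 6 · 228 = 10944.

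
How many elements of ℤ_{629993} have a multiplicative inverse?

465696

First factor: 629993 = 7^2 · 13 · 23 · 43.
φ(7^2) = 7^2 − 7^1 = 49 − 7 = 42.
φ(13) = 13 − 1 = 12.
φ(23) = 23 − 1 = 22.
φ(43) = 43 − 1 = 42.
Since φ is multiplicative, φ(629993) = 42 · 12 · 22 · 42 = 465696.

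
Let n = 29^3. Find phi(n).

23548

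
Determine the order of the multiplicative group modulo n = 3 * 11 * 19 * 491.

φ(307857) = 307857 · (1 − 1/3) · (1 − 1/11) · (1 − 1/19) · (1 − 1/491)
       = 307857 · 176400/307857 = 176400.

176400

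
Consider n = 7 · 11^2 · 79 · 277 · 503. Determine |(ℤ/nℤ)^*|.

φ(7) = 7 − 1 = 6.
φ(11^2) = 11^2 − 11^1 = 121 − 11 = 110.
φ(79) = 79 − 1 = 78.
φ(277) = 277 − 1 = 276.
φ(503) = 503 − 1 = 502.
Multiply: 6 · 110 · 78 · 276 · 502 = 7132656960.

7132656960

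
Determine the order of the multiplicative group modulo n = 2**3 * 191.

φ(2^3) = 2^3 − 2^2 = 8 − 4 = 4.
φ(191) = 191 − 1 = 190.
Multiply: 4 · 190 = 760.

760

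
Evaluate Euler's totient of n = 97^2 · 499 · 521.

2411435520

φ(97^2) = 97^2 − 97^1 = 9409 − 97 = 9312.
φ(499) = 499 − 1 = 498.
φ(521) = 521 − 1 = 520.
Since φ is multiplicative, φ(2446142411) = 9312 · 498 · 520 = 2411435520.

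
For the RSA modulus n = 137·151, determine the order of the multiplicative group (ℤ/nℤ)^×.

20400

φ(pq) = (p−1)(q−1) = 136 · 150 = 20400.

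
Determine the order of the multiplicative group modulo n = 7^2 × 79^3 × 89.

φ(2150143079) = 2150143079 · (1 − 1/7) · (1 − 1/79) · (1 − 1/89)
       = 2150143079 · 41184/49217 = 1799205408.

1799205408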